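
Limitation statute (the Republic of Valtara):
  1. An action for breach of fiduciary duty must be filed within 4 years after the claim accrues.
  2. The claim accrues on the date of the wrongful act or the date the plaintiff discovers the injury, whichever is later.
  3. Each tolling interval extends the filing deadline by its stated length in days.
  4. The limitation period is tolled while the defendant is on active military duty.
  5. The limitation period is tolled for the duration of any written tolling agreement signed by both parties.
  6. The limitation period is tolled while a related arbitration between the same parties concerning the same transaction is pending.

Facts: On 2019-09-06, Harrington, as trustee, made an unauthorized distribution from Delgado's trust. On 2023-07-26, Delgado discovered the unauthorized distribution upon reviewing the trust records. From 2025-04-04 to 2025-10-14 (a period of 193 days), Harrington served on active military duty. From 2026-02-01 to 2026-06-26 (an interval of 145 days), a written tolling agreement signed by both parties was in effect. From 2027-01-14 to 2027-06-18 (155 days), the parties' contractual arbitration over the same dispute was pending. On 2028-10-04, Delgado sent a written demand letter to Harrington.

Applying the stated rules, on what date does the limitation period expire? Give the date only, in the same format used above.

The claim accrued on 2023-07-26 — the later of the 2019-09-06 act and the 2023-07-26 discovery.
Adding the 4 years base period to 2023-07-26 gives a deadline of 2027-07-26, before any tolling.
The defendant's active military service from 2025-04-04 to 2025-10-14 tolled the period for 193 days, extending the deadline to 2028-02-04.
Because the written tolling agreement ran from 2026-02-01 to 2026-06-26, the deadline is extended by 145 days to 2028-06-28.
The period was tolled for 155 days by the pending related arbitration (2027-01-14 to 2027-06-18), pushing the deadline to 2028-11-30.
Nothing else in the chronology tolls or restarts the period.

2028-11-30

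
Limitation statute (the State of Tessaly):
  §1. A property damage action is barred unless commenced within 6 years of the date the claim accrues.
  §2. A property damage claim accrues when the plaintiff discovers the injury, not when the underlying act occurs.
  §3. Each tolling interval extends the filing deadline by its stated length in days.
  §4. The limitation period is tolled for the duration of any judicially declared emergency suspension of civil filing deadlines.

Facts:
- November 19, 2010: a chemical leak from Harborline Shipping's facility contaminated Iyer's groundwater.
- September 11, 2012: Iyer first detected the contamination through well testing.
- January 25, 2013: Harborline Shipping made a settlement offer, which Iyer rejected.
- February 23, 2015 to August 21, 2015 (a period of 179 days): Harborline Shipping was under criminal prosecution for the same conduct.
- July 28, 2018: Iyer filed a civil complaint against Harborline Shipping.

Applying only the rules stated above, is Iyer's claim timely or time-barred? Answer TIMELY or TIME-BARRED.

Accrual is tied to discovery, so the period began on September 11, 2012 rather than on November 19, 2010 when the act occurred.
6 years from September 11, 2012 is September 11, 2018.
Although a criminal prosecution ran from February 23, 2015 to August 21, 2015, the stated rules do not make that a tolling event, so it is disregarded.
None of the other events listed affects the running of the period under the stated rules.
Iyer filed on July 28, 2018, before the September 11, 2018 deadline, so the action is timely.

TIMELY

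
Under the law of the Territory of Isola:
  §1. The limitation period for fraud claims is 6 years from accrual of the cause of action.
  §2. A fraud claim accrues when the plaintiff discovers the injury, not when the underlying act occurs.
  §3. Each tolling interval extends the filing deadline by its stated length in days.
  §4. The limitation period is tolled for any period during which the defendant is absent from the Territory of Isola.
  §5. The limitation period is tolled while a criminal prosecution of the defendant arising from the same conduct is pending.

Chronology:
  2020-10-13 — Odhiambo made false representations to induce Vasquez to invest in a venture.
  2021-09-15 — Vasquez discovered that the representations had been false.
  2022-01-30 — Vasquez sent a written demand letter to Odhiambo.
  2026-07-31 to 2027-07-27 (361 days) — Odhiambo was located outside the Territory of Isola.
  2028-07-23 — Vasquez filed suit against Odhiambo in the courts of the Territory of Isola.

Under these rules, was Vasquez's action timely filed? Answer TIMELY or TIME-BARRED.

TIMELY

Accrual is tied to discovery, so the period began on 2021-09-15 rather than on 2020-10-13 when the act occurred.
6 years from 2021-09-15 is 2027-09-15.
Because the defendant's absence from the jurisdiction ran from 2026-07-31 to 2027-07-27, the deadline is extended by 361 days to 2028-09-10.
The other events in the timeline have no effect on the limitation period under the stated rules.
Filing on 2028-07-23 beat the 2028-09-10 deadline — the action is timely.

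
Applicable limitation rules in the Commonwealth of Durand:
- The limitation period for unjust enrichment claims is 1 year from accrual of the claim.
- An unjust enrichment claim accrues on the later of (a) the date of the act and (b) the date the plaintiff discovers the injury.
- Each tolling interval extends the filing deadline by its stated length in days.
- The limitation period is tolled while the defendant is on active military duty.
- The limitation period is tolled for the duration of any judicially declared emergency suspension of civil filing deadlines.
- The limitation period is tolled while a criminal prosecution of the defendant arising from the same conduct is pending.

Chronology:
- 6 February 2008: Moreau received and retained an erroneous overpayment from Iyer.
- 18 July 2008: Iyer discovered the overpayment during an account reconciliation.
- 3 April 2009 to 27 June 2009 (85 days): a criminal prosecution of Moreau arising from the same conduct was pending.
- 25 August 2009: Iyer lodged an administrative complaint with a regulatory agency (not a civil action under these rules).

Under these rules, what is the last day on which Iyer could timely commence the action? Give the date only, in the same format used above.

11 October 2009

The claim accrued on 18 July 2008 — the later of the 6 February 2008 act and the 18 July 2008 discovery.
The untolled deadline — 1 year after 18 July 2008 — is 18 July 2009.
The period was tolled for 85 days by the pending criminal prosecution (3 April 2009 to 27 June 2009), pushing the deadline to 11 October 2009.
The other events in the timeline have no effect on the limitation period under the stated rules.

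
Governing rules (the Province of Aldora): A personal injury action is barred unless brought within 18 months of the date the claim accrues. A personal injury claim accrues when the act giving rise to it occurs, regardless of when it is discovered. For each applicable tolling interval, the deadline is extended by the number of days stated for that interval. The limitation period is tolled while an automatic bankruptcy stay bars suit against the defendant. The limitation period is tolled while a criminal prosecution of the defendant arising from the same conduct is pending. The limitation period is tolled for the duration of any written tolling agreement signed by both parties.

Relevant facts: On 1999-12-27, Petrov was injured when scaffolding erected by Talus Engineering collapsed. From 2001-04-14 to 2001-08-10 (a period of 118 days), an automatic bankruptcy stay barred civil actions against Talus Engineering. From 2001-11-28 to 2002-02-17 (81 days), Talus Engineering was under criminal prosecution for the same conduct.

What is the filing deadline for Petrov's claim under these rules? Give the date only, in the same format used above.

2001-10-23

The limitation period began to run on 1999-12-27.
The untolled deadline — 18 months after 1999-12-27 — is 2001-06-27.
The period was tolled for 118 days by the automatic bankruptcy stay (2001-04-14 to 2001-08-10), pushing the deadline to 2001-10-23.
By the time the pending criminal prosecution began on 2001-11-28, the limitation period had already expired on 2001-10-23; that interval cannot revive it.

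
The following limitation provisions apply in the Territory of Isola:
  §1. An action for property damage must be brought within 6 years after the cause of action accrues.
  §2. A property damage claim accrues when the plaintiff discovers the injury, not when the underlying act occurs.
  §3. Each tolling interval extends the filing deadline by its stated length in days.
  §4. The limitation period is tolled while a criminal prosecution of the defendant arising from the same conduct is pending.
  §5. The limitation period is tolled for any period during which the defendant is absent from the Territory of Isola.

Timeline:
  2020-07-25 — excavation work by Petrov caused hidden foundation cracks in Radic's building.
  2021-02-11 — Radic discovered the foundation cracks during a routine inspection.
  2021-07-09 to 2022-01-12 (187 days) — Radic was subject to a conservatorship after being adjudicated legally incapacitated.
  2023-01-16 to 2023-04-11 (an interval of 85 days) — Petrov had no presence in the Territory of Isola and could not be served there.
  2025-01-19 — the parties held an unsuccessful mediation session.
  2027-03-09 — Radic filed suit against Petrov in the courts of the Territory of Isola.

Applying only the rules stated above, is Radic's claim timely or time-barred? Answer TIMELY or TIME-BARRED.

Accrual is tied to discovery, so the period began on 2021-02-11 rather than on 2020-07-25 when the act occurred.
Adding the 6 years base period to 2021-02-11 gives a deadline of 2027-02-11, before any tolling.
The period was tolled for 85 days by the defendant's absence from the jurisdiction (2023-01-16 to 2023-04-11), pushing the deadline to 2027-05-07.
Although the plaintiff's incapacity ran from 2021-07-09 to 2022-01-12, the stated rules do not make that a tolling event, so it is disregarded.
The other events in the timeline have no effect on the limitation period under the stated rules.
The 2027-03-09 filing precedes the 2027-05-07 deadline; the claim is timely.

TIMELY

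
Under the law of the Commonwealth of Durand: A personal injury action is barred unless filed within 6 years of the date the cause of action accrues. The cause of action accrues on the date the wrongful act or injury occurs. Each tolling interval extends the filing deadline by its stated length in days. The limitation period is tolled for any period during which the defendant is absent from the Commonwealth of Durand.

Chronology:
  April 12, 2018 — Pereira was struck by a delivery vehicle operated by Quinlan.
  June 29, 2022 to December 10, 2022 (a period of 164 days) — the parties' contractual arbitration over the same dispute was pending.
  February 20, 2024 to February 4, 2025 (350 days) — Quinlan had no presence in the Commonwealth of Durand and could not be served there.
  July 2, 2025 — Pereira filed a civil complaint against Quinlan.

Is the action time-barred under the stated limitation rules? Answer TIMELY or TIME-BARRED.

The limitation period began to run on April 12, 2018.
The untolled deadline — 6 years after April 12, 2018 — is April 12, 2024.
The defendant's absence from the jurisdiction from February 20, 2024 to February 4, 2025 tolled the period for 350 days, extending the deadline to March 28, 2025.
No stated provision tolls the period for a pending arbitration, so the interval from June 29, 2022 to December 10, 2022 has no effect on the deadline.
The July 2, 2025 filing falls after the March 28, 2025 deadline; the claim is time-barred.

TIME-BARRED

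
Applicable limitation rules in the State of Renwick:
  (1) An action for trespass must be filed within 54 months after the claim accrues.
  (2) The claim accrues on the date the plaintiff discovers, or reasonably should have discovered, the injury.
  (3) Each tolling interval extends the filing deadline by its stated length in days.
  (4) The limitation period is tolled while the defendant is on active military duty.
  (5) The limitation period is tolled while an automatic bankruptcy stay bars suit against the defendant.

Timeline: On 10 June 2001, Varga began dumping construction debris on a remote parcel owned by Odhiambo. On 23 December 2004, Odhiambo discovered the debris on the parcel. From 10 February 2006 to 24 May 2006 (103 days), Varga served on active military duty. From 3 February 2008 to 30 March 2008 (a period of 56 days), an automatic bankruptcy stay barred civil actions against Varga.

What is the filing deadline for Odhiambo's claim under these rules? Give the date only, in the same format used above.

The claim did not accrue until Odhiambo discovered the injury on 23 December 2004; the 10 June 2001 act date does not start the clock under the stated rule.
The untolled deadline — 54 months after 23 December 2004 — is 23 June 2009.
The period was tolled for 103 days by the defendant's active military service (10 February 2006 to 24 May 2006), pushing the deadline to 4 October 2009.
The automatic bankruptcy stay from 3 February 2008 to 30 March 2008 tolled the period for 56 days, extending the deadline to 29 November 2009.

29 November 2009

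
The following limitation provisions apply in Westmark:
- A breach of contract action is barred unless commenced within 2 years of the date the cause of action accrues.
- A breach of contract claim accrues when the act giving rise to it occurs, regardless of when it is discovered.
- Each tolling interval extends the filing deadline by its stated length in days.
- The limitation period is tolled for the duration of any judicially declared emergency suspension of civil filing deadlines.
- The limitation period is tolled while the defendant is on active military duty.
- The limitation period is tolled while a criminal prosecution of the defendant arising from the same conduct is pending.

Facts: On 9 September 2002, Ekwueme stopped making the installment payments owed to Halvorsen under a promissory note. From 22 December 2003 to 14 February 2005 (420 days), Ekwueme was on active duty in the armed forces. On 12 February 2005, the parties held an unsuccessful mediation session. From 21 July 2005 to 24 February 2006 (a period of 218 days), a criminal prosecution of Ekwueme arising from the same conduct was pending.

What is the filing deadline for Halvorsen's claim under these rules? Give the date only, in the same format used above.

The cause of action accrued on 9 September 2002, the date of the act.
The untolled deadline — 2 years after 9 September 2002 — is 9 September 2004.
Because the defendant's active military service ran from 22 December 2003 to 14 February 2005, the deadline is extended by 420 days to 3 November 2005.
The period was tolled for 218 days by the pending criminal prosecution (21 July 2005 to 24 February 2006), pushing the deadline to 9 June 2006.
None of the other events listed affects the running of the period under the stated rules.

9 June 2006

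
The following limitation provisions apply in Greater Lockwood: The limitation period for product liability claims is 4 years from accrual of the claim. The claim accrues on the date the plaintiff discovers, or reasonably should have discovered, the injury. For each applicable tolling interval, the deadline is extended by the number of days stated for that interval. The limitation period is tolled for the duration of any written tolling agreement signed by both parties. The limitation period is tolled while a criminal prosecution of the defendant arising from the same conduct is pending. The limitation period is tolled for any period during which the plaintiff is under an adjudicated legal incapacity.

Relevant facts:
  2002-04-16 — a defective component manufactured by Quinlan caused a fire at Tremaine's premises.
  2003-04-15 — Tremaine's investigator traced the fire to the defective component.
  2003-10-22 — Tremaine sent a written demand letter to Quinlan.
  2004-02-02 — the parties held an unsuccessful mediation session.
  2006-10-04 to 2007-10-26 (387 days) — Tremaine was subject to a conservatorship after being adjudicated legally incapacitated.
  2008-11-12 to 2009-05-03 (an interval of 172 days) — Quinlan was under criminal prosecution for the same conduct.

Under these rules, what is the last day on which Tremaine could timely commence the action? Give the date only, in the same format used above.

Accrual is tied to discovery, so the period began on 2003-04-15 rather than on 2002-04-16 when the act occurred.
The untolled deadline — 4 years after 2003-04-15 — is 2007-04-15.
The plaintiff's legal incapacity from 2006-10-04 to 2007-10-26 tolled the period for 387 days, extending the deadline to 2008-05-06.
By the time the pending criminal prosecution began on 2008-11-12, the limitation period had already expired on 2008-05-06; that interval cannot revive it.
Nothing else in the chronology tolls or restarts the period.

2008-05-06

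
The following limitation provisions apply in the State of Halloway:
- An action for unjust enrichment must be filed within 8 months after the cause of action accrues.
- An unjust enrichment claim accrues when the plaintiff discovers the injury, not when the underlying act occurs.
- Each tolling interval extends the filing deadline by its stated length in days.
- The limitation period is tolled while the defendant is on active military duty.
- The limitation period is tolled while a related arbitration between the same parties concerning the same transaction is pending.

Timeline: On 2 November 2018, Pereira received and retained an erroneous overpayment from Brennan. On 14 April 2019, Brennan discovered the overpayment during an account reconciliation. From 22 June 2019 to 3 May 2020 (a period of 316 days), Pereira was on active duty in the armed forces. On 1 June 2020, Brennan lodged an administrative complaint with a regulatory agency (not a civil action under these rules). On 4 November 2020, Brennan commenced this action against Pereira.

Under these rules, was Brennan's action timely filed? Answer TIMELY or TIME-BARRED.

TIME-BARRED

The claim did not accrue until Brennan discovered the injury on 14 April 2019; the 2 November 2018 act date does not start the clock under the stated rule.
The untolled deadline — 8 months after 14 April 2019 — is 14 December 2019.
The defendant's active military service from 22 June 2019 to 3 May 2020 tolled the period for 316 days, extending the deadline to 25 October 2020.
Nothing else in the chronology tolls or restarts the period.
The 4 November 2020 filing falls after the 25 October 2020 deadline; the claim is time-barred.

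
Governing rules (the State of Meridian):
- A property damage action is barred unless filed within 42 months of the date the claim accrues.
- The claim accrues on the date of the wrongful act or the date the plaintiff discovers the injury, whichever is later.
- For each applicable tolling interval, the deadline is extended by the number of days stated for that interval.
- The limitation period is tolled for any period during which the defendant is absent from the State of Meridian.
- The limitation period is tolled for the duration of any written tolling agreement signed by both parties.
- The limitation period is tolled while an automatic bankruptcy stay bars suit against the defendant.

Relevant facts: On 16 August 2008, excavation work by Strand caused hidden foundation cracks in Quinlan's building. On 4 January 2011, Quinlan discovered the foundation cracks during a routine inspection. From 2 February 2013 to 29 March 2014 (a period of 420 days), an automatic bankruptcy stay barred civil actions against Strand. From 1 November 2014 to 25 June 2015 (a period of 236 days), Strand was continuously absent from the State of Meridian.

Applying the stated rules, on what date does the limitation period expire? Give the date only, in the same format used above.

20 April 2016

Taking the later of the act (16 August 2008) and discovery (4 January 2011), the claim accrued on 4 January 2011.
Adding the 42 months base period to 4 January 2011 gives a deadline of 4 July 2014, before any tolling.
The period was tolled for 420 days by the automatic bankruptcy stay (2 February 2013 to 29 March 2014), pushing the deadline to 28 August 2015.
The defendant's absence from the jurisdiction from 1 November 2014 to 25 June 2015 tolled the period for 236 days, extending the deadline to 20 April 2016.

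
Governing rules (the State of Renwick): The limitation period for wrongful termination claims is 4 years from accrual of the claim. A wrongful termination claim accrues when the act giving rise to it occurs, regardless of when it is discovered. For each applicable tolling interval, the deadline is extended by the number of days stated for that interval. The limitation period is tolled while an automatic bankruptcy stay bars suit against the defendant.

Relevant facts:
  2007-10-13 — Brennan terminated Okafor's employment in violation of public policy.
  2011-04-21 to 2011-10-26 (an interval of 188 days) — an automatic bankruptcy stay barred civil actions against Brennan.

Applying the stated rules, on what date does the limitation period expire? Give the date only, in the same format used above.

2012-04-18

The claim accrued on 2007-10-13, the date of the act.
4 years from 2007-10-13 is 2011-10-13.
Because the automatic bankruptcy stay ran from 2011-04-21 to 2011-10-26, the deadline is extended by 188 days to 2012-04-18.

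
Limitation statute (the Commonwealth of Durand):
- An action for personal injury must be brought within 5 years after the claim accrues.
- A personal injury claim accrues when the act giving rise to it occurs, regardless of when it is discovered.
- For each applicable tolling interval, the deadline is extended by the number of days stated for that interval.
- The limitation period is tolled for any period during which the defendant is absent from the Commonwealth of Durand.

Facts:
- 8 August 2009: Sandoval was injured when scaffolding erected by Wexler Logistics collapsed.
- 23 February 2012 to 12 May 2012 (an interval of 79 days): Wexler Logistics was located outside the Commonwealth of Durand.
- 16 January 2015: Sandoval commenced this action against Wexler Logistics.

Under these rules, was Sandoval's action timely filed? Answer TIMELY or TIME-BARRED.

TIME-BARRED

The claim accrued on 8 August 2009, the date of the act.
Adding the 5 years base period to 8 August 2009 gives a deadline of 8 August 2014, before any tolling.
The period was tolled for 79 days by the defendant's absence from the jurisdiction (23 February 2012 to 12 May 2012), pushing the deadline to 26 October 2014.
The 16 January 2015 filing falls after the 26 October 2014 deadline; the claim is time-barred.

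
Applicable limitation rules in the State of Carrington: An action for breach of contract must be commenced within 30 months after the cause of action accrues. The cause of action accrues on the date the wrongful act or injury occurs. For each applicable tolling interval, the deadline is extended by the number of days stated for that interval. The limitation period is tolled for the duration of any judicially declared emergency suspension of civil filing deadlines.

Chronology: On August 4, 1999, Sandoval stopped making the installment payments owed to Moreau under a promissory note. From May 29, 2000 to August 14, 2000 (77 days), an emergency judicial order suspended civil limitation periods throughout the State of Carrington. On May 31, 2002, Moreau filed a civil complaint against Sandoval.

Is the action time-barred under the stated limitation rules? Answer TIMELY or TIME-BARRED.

TIME-BARRED

The limitation period began to run on August 4, 1999.
The untolled deadline — 30 months after August 4, 1999 — is February 4, 2002.
The emergency suspension of filing deadlines from May 29, 2000 to August 14, 2000 tolled the period for 77 days, extending the deadline to April 22, 2002.
The May 31, 2002 filing falls after the April 22, 2002 deadline; the claim is time-barred.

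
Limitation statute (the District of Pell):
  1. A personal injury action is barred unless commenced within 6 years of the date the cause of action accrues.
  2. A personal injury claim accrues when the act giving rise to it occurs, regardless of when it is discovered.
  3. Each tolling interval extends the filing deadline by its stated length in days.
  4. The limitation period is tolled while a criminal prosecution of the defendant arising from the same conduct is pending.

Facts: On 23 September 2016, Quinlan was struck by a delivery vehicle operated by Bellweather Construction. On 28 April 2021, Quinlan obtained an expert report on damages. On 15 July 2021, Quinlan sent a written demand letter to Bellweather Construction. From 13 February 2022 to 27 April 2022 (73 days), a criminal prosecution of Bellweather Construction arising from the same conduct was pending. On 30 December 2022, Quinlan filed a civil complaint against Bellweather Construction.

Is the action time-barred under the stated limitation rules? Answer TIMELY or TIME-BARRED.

The claim accrued on 23 September 2016, when the wrongful act occurred.
Adding the 6 years base period to 23 September 2016 gives a deadline of 23 September 2022, before any tolling.
Because the pending criminal prosecution ran from 13 February 2022 to 27 April 2022, the deadline is extended by 73 days to 5 December 2022.
The other events in the timeline have no effect on the limitation period under the stated rules.
Quinlan filed on 30 December 2022, after the 5 December 2022 deadline, so the action is time-barred.

TIME-BARRED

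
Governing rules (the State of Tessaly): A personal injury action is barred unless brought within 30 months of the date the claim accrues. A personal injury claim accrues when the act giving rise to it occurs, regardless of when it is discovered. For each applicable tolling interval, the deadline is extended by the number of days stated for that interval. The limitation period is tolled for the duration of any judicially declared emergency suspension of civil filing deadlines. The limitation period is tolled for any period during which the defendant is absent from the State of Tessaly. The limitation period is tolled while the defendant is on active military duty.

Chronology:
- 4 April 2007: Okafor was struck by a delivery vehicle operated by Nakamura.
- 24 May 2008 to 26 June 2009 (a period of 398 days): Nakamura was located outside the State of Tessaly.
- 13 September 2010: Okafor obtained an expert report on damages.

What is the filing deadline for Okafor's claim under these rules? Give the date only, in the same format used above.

The claim accrued on 4 April 2007, the date of the act.
Adding the 30 months base period to 4 April 2007 gives a deadline of 4 October 2009, before any tolling.
The defendant's absence from the jurisdiction from 24 May 2008 to 26 June 2009 tolled the period for 398 days, extending the deadline to 6 November 2010.
None of the other events listed affects the running of the period under the stated rules.

6 November 2010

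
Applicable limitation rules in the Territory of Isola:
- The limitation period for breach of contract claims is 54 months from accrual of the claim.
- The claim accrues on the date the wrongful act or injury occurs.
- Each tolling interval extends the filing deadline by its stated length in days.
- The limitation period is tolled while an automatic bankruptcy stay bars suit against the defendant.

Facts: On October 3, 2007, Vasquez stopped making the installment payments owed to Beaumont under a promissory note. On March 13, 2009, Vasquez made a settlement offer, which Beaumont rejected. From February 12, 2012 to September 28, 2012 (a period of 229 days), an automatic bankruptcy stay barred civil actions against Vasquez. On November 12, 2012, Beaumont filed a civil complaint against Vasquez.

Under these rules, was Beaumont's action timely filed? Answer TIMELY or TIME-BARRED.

The limitation period began to run on October 3, 2007.
54 months from October 3, 2007 is April 3, 2012.
Because the automatic bankruptcy stay ran from February 12, 2012 to September 28, 2012, the deadline is extended by 229 days to November 18, 2012.
The other events in the timeline have no effect on the limitation period under the stated rules.
Beaumont filed on November 12, 2012, before the November 18, 2012 deadline, so the action is timely.

TIMELY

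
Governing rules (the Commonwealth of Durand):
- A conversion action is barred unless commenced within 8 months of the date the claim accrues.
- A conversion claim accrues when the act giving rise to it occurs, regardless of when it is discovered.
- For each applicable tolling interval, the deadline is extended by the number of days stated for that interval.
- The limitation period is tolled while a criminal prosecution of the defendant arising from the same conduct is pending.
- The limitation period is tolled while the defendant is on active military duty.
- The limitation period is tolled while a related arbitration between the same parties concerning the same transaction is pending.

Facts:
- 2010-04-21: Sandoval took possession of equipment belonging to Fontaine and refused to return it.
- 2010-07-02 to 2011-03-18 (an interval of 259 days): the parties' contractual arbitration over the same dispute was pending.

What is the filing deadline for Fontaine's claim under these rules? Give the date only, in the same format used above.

2011-09-06

The claim accrued on 2010-04-21, when the wrongful act occurred.
The untolled deadline — 8 months after 2010-04-21 — is 2010-12-21.
The period was tolled for 259 days by the pending related arbitration (2010-07-02 to 2011-03-18), pushing the deadline to 2011-09-06.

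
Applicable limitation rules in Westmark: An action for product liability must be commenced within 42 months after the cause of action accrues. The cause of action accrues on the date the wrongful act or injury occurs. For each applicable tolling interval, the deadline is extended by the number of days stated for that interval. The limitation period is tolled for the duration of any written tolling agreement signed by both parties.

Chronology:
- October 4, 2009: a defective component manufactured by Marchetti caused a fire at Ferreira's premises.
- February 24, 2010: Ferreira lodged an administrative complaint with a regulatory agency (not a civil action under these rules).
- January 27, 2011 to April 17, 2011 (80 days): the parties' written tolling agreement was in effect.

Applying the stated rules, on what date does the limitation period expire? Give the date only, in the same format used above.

June 23, 2013

The cause of action accrued on October 4, 2009, the date of the act.
Adding the 42 months base period to October 4, 2009 gives a deadline of April 4, 2013, before any tolling.
The written tolling agreement from January 27, 2011 to April 17, 2011 tolled the period for 80 days, extending the deadline to June 23, 2013.
None of the other events listed affects the running of the period under the stated rules.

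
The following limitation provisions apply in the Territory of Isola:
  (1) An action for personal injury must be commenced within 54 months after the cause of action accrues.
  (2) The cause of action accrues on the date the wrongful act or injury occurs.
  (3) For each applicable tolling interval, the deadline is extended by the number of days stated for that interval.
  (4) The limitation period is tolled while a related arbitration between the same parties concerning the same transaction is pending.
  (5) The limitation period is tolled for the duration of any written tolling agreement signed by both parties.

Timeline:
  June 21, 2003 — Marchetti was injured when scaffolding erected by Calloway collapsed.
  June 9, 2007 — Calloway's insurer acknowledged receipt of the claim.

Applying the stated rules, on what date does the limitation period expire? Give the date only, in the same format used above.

December 21, 2007

The cause of action accrued on June 21, 2003, the date of the act.
The untolled deadline — 54 months after June 21, 2003 — is December 21, 2007.
None of the other events listed affects the running of the period under the stated rules.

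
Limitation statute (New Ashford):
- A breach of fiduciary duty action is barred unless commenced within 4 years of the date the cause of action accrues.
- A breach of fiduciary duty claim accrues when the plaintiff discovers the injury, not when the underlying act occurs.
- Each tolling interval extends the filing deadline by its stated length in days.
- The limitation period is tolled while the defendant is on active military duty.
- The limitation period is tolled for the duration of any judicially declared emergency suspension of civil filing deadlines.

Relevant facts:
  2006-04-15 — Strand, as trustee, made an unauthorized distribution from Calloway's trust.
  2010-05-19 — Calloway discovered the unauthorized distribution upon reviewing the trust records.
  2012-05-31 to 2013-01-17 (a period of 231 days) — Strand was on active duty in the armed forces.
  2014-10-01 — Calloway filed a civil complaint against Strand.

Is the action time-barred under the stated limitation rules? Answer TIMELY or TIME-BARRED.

TIMELY

Under the discovery rule, the claim accrued on 2010-05-19, when Calloway discovered the injury — not on the 2006-04-15 date of the underlying act.
4 years from 2010-05-19 is 2014-05-19.
The period was tolled for 231 days by the defendant's active military service (2012-05-31 to 2013-01-17), pushing the deadline to 2015-01-05.
The 2014-10-01 filing precedes the 2015-01-05 deadline; the claim is timely.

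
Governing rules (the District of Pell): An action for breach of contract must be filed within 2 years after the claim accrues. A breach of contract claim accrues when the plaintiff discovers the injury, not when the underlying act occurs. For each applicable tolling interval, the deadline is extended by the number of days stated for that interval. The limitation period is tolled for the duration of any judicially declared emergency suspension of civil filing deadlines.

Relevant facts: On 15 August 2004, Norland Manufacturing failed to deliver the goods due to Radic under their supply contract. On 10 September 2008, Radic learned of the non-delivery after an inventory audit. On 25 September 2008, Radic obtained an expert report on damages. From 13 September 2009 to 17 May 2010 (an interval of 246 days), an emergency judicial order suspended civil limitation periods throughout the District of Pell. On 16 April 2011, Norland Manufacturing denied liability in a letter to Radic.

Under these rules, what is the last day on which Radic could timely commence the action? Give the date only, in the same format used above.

The claim did not accrue until Radic discovered the injury on 10 September 2008; the 15 August 2004 act date does not start the clock under the stated rule.
The untolled deadline — 2 years after 10 September 2008 — is 10 September 2010.
The emergency suspension of filing deadlines from 13 September 2009 to 17 May 2010 tolled the period for 246 days, extending the deadline to 14 May 2011.
The other events in the timeline have no effect on the limitation period under the stated rules.

14 May 2011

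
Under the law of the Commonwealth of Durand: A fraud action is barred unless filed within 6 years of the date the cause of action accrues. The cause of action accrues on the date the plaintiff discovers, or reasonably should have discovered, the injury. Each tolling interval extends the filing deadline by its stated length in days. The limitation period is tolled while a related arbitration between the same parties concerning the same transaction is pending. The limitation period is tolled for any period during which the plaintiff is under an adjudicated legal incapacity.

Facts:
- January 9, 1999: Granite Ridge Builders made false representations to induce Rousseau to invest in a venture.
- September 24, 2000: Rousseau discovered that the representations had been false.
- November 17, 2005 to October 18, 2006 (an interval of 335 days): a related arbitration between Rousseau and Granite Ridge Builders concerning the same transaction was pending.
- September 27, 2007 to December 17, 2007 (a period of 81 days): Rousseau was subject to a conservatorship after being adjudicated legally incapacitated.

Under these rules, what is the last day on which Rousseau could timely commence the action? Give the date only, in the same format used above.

August 25, 2007

The claim did not accrue until Rousseau discovered the injury on September 24, 2000; the January 9, 1999 act date does not start the clock under the stated rule.
6 years from September 24, 2000 is September 24, 2006.
Because the pending related arbitration ran from November 17, 2005 to October 18, 2006, the deadline is extended by 335 days to August 25, 2007.
By the time the plaintiff's legal incapacity began on September 27, 2007, the limitation period had already expired on August 25, 2007; that interval cannot revive it.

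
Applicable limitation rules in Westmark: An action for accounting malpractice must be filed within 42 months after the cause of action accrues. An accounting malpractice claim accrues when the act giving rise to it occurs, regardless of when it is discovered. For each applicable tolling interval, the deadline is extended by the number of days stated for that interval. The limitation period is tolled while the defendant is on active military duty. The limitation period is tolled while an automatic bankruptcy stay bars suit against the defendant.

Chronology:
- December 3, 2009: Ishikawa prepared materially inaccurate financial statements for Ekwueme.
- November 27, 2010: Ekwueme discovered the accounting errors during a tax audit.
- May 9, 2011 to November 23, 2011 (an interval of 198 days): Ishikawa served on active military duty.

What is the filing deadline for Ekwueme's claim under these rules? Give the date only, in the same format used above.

December 18, 2013

Because the rule ties accrual to occurrence, the claim accrued on December 3, 2009, not on the November 27, 2010 discovery date.
42 months from December 3, 2009 is June 3, 2013.
The defendant's active military service from May 9, 2011 to November 23, 2011 tolled the period for 198 days, extending the deadline to December 18, 2013.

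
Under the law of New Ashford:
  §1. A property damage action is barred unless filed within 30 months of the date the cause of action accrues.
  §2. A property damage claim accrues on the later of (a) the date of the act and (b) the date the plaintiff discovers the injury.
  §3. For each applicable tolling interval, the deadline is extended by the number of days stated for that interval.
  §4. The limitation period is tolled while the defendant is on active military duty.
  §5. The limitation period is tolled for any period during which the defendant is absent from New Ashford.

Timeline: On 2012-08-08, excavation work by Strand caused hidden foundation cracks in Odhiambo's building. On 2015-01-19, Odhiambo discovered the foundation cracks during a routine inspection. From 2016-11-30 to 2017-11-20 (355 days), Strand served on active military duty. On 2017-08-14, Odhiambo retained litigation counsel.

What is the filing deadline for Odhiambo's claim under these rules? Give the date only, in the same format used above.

Because discovery on 2015-01-19 post-dates the 2012-08-08 act, accrual under the later-of rule falls on 2015-01-19.
The untolled deadline — 30 months after 2015-01-19 — is 2017-07-19.
The period was tolled for 355 days by the defendant's active military service (2016-11-30 to 2017-11-20), pushing the deadline to 2018-07-09.
The other events in the timeline have no effect on the limitation period under the stated rules.

2018-07-09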